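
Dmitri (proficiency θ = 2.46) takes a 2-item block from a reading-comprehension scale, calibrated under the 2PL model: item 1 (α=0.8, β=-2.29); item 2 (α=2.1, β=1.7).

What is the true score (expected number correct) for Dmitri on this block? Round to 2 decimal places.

P(θ) = 1 / (1 + exp(−α(θ − β)))
P_1 = 1/(1+e^{-3.8000}) = 0.9781
P_2 = 1/(1+e^{-1.5960}) = 0.8315
E[score] = 0.9781 + 0.8315 = 1.8096

1.81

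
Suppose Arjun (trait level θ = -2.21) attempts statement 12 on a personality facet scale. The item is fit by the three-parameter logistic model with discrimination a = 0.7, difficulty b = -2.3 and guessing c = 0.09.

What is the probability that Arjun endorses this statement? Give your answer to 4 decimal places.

0.5593

P(θ) = c + (1 − c) · 1 / (1 + exp(−a(θ − b)))
Exponent: 0.7 × (-2.21 − (-2.3)) = 0.0630
1/(1 + e^{-0.0630}) = 0.5157
P = 0.09 + 0.91 × 0.5157 = 0.5593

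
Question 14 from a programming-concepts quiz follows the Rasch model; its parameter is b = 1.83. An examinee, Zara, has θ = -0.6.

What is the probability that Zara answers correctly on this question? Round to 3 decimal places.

0.081

P(θ) = 1 / (1 + exp(−(θ − b)))
Exponent: (-0.6 − 1.83) = -2.4300
1/(1 + e^{2.4300}) = 0.0809
P = 0.0809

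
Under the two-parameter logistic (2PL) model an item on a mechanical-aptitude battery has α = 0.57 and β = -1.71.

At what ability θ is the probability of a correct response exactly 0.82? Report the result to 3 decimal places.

0.950

P(θ) = 1 / (1 + exp(−α(θ − β)))
logit = ln(0.8200/0.1800) = 1.5163
θ = β + logit/(α) = -1.71 + 1.5163/0.5700 = 0.9503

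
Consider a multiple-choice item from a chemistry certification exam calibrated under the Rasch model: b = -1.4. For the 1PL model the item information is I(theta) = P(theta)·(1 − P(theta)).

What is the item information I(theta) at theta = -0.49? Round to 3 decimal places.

P = 1/(1+e^{-0.9100}) = 0.7130
P(1−P) = 0.7130 × 0.2870 = 0.2046
I = P(1−P) = 0.20463

0.205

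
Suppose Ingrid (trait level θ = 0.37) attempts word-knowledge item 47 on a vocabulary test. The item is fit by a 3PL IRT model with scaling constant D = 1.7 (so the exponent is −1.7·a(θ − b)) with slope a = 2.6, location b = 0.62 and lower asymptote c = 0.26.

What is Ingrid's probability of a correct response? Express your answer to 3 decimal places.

0.444

P(θ) = c + (1 − c) · 1 / (1 + exp(−D·a(θ − b)))
Exponent: 1.7 × 2.6 × (0.37 − 0.62) = -1.1050
1/(1 + e^{1.1050}) = 0.2488
P = 0.26 + 0.74 × 0.2488 = 0.4441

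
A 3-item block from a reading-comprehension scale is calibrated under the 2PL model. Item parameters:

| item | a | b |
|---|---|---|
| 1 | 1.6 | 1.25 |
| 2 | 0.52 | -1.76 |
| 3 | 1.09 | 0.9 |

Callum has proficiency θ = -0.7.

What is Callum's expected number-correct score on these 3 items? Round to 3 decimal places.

0.826

P(θ) = 1 / (1 + exp(−a(θ − b)))
P_1 = 1/(1+e^{3.1200}) = 0.0423
P_2 = 1/(1+e^{-0.5512}) = 0.6344
P_3 = 1/(1+e^{1.7440}) = 0.1488
E[score] = 0.0423 + 0.6344 + 0.1488 = 0.8255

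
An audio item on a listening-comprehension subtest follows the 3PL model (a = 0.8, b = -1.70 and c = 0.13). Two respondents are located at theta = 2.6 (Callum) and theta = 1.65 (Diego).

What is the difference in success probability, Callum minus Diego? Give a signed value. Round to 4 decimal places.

P(theta) = c + (1 − c) · 1 / (1 + exp(−a(theta − b)))
P(Callum) = 0.9730  [exponent 3.4400]
P(Diego) = 0.9442  [exponent 2.6800]
Difference = 0.9730 − 0.9442 = 0.0288

0.0288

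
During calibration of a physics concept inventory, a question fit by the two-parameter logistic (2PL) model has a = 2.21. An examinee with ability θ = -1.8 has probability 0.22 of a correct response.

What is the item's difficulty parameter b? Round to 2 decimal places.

P(θ) = 1 / (1 + exp(−a(θ − b)))
logit(0.22) = ln(0.22/0.78) = -1.2657
b = θ − logit/(a) = -1.8 − (-1.2657)/2.2100 = -1.2273

-1.23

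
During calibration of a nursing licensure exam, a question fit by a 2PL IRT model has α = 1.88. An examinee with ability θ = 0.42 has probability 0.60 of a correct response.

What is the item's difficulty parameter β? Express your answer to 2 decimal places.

0.20

P(θ) = 1 / (1 + exp(−α(θ − β)))
logit(0.60) = ln(0.60/0.40) = 0.4055
β = θ − logit/(α) = 0.42 − 0.4055/1.8800 = 0.2043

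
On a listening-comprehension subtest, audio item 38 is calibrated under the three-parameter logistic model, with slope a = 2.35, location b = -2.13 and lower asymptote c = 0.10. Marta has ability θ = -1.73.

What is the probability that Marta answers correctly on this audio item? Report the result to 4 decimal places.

P(θ) = c + (1 − c) · 1 / (1 + exp(−a(θ − b)))
Exponent: 2.35 × (-1.73 − (-2.13)) = 0.9400
1/(1 + e^{-0.9400}) = 0.7191
P = 0.10 + 0.90 × 0.7191 = 0.7472

0.7472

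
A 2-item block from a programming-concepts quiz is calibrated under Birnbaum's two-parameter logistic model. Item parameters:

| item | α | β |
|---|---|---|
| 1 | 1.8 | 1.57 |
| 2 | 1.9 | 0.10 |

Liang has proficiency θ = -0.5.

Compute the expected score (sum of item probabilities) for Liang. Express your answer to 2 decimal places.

P(θ) = 1 / (1 + exp(−α(θ − β)))
P_1 = 1/(1+e^{3.7260}) = 0.0235
P_2 = 1/(1+e^{1.1400}) = 0.2423
E[score] = 0.0235 + 0.2423 = 0.2658

0.27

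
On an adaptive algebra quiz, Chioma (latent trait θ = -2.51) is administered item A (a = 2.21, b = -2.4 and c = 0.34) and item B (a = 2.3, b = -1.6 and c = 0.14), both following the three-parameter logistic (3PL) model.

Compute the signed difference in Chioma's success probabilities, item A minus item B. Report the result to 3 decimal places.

0.396

P(θ) = c + (1 − c) · 1 / (1 + exp(−a(θ − b)))
P_A = 0.6301
P_B = 0.2344
P_A − P_B = 0.3957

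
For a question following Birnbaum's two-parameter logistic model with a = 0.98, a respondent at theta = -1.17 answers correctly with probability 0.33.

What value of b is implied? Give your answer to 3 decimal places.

-0.447

P(theta) = 1 / (1 + exp(−a(theta − b)))
logit(0.33) = ln(0.33/0.67) = -0.7082
b = theta − logit/(a) = -1.17 − (-0.7082)/0.9800 = -0.4474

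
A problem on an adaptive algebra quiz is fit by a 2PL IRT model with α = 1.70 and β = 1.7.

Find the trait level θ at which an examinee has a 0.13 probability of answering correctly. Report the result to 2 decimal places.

P(θ) = 1 / (1 + exp(−α(θ − β)))
logit = ln(0.1300/0.8700) = -1.9010
θ = β + logit/(α) = 1.7 + (-1.9010)/1.7000 = 0.5818

0.58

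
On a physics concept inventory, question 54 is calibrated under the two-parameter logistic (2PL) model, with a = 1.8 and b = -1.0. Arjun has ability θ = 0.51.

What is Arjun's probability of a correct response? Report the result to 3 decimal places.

P(θ) = 1 / (1 + exp(−a(θ − b)))
Exponent: 1.8 × (0.51 − (-1.0)) = 2.7180
1/(1 + e^{-2.7180}) = 0.9381

0.938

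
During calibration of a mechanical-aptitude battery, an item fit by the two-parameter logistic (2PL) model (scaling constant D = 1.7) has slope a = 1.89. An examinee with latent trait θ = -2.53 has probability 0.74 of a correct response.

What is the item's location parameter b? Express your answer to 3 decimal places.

-2.856

P(θ) = 1 / (1 + exp(−D·a(θ − b)))
logit(0.74) = ln(0.74/0.26) = 1.0460
b = θ − logit/(1.7·a) = -2.53 − 1.0460/3.2130 = -2.8555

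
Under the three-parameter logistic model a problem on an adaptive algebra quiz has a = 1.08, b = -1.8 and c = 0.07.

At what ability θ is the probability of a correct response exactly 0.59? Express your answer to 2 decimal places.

P(θ) = c + (1 − c) · 1 / (1 + exp(−a(θ − b)))
Remove guessing floor: (0.59 − 0.07)/(1 − 0.07) = 0.5591
logit = ln(0.5591/0.4409) = 0.2377
θ = b + logit/(a) = -1.8 + 0.2377/1.0800 = -1.5799

-1.58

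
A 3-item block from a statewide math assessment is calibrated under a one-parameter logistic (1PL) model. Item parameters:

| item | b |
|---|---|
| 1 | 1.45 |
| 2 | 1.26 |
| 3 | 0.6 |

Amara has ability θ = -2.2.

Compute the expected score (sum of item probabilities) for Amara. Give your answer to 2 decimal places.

0.11

P(θ) = 1 / (1 + exp(−(θ − b)))
P_1 = 1/(1+e^{3.6500}) = 0.0253
P_2 = 1/(1+e^{3.4600}) = 0.0305
P_3 = 1/(1+e^{2.8000}) = 0.0573
E[score] = 0.0253 + 0.0305 + 0.0573 = 0.1131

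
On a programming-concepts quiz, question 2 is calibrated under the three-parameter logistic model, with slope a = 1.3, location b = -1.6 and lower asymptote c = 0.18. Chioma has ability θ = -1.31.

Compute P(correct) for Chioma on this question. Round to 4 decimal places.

0.6664

P(θ) = c + (1 − c) · 1 / (1 + exp(−a(θ − b)))
Exponent: 1.3 × (-1.31 − (-1.6)) = 0.3770
1/(1 + e^{-0.3770}) = 0.5931
P = 0.18 + 0.82 × 0.5931 = 0.6664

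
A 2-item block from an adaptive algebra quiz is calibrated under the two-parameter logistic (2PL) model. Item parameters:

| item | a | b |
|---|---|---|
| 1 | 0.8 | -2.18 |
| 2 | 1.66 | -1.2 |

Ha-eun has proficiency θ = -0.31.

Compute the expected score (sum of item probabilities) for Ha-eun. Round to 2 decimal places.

P(θ) = 1 / (1 + exp(−a(θ − b)))
P_1 = 1/(1+e^{-1.4960}) = 0.8170
P_2 = 1/(1+e^{-1.4774}) = 0.8142
E[score] = 0.8170 + 0.8142 = 1.6312

1.63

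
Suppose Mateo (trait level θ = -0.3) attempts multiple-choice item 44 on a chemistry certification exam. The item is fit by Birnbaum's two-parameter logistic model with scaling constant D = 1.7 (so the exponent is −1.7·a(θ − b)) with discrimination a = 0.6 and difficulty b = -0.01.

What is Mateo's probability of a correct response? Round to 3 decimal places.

0.427

P(θ) = 1 / (1 + exp(−D·a(θ − b)))
Exponent: 1.7 × 0.6 × (-0.3 − (-0.01)) = -0.2958
1/(1 + e^{0.2958}) = 0.4266
P = 0.4266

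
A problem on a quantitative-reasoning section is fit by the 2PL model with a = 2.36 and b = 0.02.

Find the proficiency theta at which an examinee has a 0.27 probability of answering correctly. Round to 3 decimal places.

P(theta) = 1 / (1 + exp(−a(theta − b)))
logit = ln(0.2700/0.7300) = -0.9946
theta = b + logit/(a) = 0.02 + (-0.9946)/2.3600 = -0.4015

-0.401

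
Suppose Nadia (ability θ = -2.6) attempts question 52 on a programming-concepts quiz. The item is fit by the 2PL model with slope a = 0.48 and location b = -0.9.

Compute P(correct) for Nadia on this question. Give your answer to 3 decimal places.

0.307

P(θ) = 1 / (1 + exp(−a(θ − b)))
Exponent: 0.48 × (-2.6 − (-0.9)) = -0.8160
1/(1 + e^{0.8160}) = 0.3066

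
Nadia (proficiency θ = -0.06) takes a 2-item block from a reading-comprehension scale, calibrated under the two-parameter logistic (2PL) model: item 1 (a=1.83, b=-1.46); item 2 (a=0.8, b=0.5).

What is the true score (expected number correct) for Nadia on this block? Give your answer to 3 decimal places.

1.318

P(θ) = 1 / (1 + exp(−a(θ − b)))
P_1 = 1/(1+e^{-2.5620}) = 0.9284
P_2 = 1/(1+e^{0.4480}) = 0.3898
E[score] = 0.9284 + 0.3898 = 1.3182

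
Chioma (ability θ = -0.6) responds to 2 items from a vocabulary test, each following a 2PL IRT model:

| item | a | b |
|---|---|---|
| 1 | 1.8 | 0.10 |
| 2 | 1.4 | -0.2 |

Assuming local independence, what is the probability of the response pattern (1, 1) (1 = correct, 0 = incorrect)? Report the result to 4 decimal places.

P(θ) = 1 / (1 + exp(−a(θ − b)))
P_1 = 1/(1+e^{1.2600}) = 0.2210
P_2 = 1/(1+e^{0.5600}) = 0.3635
L = P_1 × P_2 = 0.2210 × 0.3635 = 0.08033

0.0803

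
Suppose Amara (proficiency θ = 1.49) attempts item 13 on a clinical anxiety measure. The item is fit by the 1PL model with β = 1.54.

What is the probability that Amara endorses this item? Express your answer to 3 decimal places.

0.488

P(θ) = 1 / (1 + exp(−(θ − β)))
Exponent: (1.49 − 1.54) = -0.0500
1/(1 + e^{0.0500}) = 0.4875
P = 0.4875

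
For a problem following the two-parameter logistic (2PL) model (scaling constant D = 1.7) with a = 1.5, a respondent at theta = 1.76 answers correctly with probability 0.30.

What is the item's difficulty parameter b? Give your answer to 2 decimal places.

P(theta) = 1 / (1 + exp(−D·a(theta − b)))
logit(0.30) = ln(0.30/0.70) = -0.8473
b = theta − logit/(1.7·a) = 1.76 − (-0.8473)/2.5500 = 2.0923

2.09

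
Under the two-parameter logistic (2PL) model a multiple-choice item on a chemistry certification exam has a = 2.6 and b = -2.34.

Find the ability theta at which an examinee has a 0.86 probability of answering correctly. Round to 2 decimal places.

P(theta) = 1 / (1 + exp(−a(theta − b)))
logit = ln(0.8600/0.1400) = 1.8153
theta = b + logit/(a) = -2.34 + 1.8153/2.6000 = -1.6418

-1.64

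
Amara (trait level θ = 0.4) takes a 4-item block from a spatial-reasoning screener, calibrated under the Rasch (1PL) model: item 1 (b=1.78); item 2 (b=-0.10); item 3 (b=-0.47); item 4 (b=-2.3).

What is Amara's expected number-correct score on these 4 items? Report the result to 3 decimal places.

P(θ) = 1 / (1 + exp(−(θ − b)))
P_1 = 1/(1+e^{1.3800}) = 0.2010
P_2 = 1/(1+e^{-0.5000}) = 0.6225
P_3 = 1/(1+e^{-0.8700}) = 0.7047
P_4 = 1/(1+e^{-2.7000}) = 0.9370
E[score] = 0.2010 + 0.6225 + 0.7047 + 0.9370 = 2.4652

2.465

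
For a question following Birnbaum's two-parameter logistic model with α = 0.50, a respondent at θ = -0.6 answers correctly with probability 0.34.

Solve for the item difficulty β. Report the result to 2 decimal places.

P(θ) = 1 / (1 + exp(−α(θ − β)))
logit(0.34) = ln(0.34/0.66) = -0.6633
β = θ − logit/(α) = -0.6 − (-0.6633)/0.5000 = 0.7266

0.73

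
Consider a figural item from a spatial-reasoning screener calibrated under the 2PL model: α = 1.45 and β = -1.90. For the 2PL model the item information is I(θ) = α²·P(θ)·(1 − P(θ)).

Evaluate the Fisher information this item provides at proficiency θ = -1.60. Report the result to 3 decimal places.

P = 1/(1+e^{-0.4350}) = 0.6071
P(1−P) = 0.6071 × 0.3929 = 0.2385
I = α² × P(1−P) = 1.45² × 0.2385 = 0.50152

0.502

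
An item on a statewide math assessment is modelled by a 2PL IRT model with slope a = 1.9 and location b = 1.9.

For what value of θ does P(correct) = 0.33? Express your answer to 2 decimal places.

1.53

P(θ) = 1 / (1 + exp(−a(θ − b)))
logit = ln(0.3300/0.6700) = -0.7082
θ = b + logit/(a) = 1.9 + (-0.7082)/1.9000 = 1.5273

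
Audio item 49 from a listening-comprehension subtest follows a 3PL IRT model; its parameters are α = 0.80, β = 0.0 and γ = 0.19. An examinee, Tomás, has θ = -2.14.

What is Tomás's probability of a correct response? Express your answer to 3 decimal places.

P(θ) = γ + (1 − γ) · 1 / (1 + exp(−α(θ − β)))
Exponent: 0.80 × (-2.14 − 0.0) = -1.7120
1/(1 + e^{1.7120}) = 0.1529
P = 0.19 + 0.81 × 0.1529 = 0.3139

0.314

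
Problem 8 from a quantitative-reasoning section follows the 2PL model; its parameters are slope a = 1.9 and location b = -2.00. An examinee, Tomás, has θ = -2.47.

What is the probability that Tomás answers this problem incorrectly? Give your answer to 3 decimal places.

0.710

P(θ) = 1 / (1 + exp(−a(θ − b)))
Exponent: 1.9 × (-2.47 − (-2.00)) = -0.8930
1/(1 + e^{0.8930}) = 0.2905
P(incorrect) = 1 − 0.2905 = 0.7095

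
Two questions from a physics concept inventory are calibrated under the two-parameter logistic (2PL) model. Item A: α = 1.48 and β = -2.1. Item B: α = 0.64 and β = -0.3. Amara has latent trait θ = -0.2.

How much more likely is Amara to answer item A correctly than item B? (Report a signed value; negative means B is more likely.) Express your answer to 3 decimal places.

P(θ) = 1 / (1 + exp(−α(θ − β)))
P_A = 0.9433
P_B = 0.5160
P_A − P_B = 0.4273

0.427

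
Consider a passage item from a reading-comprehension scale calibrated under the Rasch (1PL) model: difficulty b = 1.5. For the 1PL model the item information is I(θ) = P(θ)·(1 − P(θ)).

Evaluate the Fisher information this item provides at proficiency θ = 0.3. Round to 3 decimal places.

0.178

P = 1/(1+e^{1.2000}) = 0.2315
P(1−P) = 0.2315 × 0.7685 = 0.1779
I = P(1−P) = 0.17789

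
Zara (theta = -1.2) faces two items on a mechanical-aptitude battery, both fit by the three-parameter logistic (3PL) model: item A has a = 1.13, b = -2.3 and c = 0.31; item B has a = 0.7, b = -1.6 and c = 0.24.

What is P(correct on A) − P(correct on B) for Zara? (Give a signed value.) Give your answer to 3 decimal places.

P(theta) = c + (1 − c) · 1 / (1 + exp(−a(theta − b)))
P_A = 0.8455
P_B = 0.6729
P_A − P_B = 0.1726

0.173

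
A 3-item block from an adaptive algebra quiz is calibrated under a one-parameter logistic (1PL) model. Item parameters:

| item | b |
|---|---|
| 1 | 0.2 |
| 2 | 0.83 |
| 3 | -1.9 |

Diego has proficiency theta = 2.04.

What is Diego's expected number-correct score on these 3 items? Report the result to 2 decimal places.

2.61

P(theta) = 1 / (1 + exp(−(theta − b)))
P_1 = 1/(1+e^{-1.8400}) = 0.8629
P_2 = 1/(1+e^{-1.2100}) = 0.7703
P_3 = 1/(1+e^{-3.9400}) = 0.9809
E[score] = 0.8629 + 0.7703 + 0.9809 = 2.6142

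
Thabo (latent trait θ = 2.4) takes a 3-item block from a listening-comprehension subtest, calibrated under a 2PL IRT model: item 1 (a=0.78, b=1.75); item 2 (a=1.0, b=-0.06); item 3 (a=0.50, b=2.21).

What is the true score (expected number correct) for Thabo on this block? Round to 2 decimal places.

P(θ) = 1 / (1 + exp(−a(θ − b)))
P_1 = 1/(1+e^{-0.5070}) = 0.6241
P_2 = 1/(1+e^{-2.4600}) = 0.9213
P_3 = 1/(1+e^{-0.0950}) = 0.5237
E[score] = 0.6241 + 0.9213 + 0.5237 = 2.0691

2.07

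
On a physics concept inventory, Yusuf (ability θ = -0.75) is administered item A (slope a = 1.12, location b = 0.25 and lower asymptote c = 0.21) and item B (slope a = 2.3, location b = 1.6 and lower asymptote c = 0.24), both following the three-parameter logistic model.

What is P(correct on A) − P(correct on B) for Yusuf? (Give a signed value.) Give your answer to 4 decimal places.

0.1609

P(θ) = c + (1 − c) · 1 / (1 + exp(−a(θ − b)))
P_A = 0.4043
P_B = 0.2434
P_A − P_B = 0.1609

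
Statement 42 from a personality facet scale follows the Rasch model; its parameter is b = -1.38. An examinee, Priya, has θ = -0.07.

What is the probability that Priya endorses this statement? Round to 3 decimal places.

0.788

P(θ) = 1 / (1 + exp(−(θ − b)))
Exponent: (-0.07 − (-1.38)) = 1.3100
1/(1 + e^{-1.3100}) = 0.7875
P = 0.7875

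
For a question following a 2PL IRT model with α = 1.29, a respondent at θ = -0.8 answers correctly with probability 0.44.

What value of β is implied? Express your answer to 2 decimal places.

P(θ) = 1 / (1 + exp(−α(θ − β)))
logit(0.44) = ln(0.44/0.56) = -0.2412
β = θ − logit/(α) = -0.8 − (-0.2412)/1.2900 = -0.6131

-0.61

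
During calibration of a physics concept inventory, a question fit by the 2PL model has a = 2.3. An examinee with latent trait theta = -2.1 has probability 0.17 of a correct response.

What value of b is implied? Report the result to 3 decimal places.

P(theta) = 1 / (1 + exp(−a(theta − b)))
logit(0.17) = ln(0.17/0.83) = -1.5856
b = theta − logit/(a) = -2.1 − (-1.5856)/2.3000 = -1.4106

-1.411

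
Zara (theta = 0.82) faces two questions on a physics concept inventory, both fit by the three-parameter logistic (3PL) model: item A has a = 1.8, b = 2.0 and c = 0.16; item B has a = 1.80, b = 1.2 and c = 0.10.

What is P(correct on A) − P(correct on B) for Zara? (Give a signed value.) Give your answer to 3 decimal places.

-0.152

P(theta) = c + (1 − c) · 1 / (1 + exp(−a(theta − b)))
P_A = 0.2497
P_B = 0.4018
P_A − P_B = -0.1521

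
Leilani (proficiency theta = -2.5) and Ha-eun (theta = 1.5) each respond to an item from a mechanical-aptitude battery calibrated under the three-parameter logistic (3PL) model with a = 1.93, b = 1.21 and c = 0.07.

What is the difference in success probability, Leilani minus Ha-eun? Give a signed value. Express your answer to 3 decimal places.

P(theta) = c + (1 − c) · 1 / (1 + exp(−a(theta − b)))
P(Leilani) = 0.0707  [exponent -7.1603]
P(Ha-eun) = 0.6618  [exponent 0.5597]
Difference = 0.0707 − 0.6618 = -0.5911

-0.591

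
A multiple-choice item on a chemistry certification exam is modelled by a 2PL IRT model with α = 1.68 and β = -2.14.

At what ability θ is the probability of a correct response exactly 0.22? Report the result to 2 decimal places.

-2.89

P(θ) = 1 / (1 + exp(−α(θ − β)))
logit = ln(0.2200/0.7800) = -1.2657
θ = β + logit/(α) = -2.14 + (-1.2657)/1.6800 = -2.8934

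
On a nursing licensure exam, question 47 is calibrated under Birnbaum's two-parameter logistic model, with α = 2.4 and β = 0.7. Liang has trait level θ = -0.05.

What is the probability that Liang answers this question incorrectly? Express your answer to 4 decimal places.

0.8581

P(θ) = 1 / (1 + exp(−α(θ − β)))
Exponent: 2.4 × (-0.05 − 0.7) = -1.8000
1/(1 + e^{1.8000}) = 0.1419
P(incorrect) = 1 − 0.1419 = 0.8581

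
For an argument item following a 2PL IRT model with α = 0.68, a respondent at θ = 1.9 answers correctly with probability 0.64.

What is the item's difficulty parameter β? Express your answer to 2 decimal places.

1.05

P(θ) = 1 / (1 + exp(−α(θ − β)))
logit(0.64) = ln(0.64/0.36) = 0.5754
β = θ − logit/(α) = 1.9 − 0.5754/0.6800 = 1.0539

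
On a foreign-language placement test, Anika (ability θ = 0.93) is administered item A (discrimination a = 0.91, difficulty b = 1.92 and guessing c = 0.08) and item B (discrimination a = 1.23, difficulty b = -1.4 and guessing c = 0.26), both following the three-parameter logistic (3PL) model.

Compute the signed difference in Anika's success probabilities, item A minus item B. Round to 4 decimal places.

P(θ) = c + (1 − c) · 1 / (1 + exp(−a(θ − b)))
P_A = 0.3458
P_B = 0.9601
P_A − P_B = -0.6144

-0.6144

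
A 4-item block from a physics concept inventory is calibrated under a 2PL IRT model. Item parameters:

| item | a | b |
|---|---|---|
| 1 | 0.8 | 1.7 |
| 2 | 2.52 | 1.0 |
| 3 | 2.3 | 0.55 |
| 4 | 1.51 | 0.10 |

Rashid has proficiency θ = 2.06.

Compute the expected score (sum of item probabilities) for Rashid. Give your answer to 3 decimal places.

P(θ) = 1 / (1 + exp(−a(θ − b)))
P_1 = 1/(1+e^{-0.2880}) = 0.5715
P_2 = 1/(1+e^{-2.6712}) = 0.9353
P_3 = 1/(1+e^{-3.4730}) = 0.9699
P_4 = 1/(1+e^{-2.9596}) = 0.9507
E[score] = 0.5715 + 0.9353 + 0.9699 + 0.9507 = 3.4274

3.427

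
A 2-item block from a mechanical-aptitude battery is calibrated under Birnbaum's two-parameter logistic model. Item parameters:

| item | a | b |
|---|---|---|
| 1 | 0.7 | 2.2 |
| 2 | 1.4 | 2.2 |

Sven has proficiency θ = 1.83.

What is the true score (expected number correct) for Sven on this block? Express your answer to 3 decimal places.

0.809

P(θ) = 1 / (1 + exp(−a(θ − b)))
P_1 = 1/(1+e^{0.2590}) = 0.4356
P_2 = 1/(1+e^{0.5180}) = 0.3733
E[score] = 0.4356 + 0.3733 = 0.8089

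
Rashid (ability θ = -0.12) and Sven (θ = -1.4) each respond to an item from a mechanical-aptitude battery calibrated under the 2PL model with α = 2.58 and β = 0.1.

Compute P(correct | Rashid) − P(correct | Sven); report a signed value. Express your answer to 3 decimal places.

0.341

P(θ) = 1 / (1 + exp(−α(θ − β)))
P(Rashid) = 0.3618  [exponent -0.5676]
P(Sven) = 0.0204  [exponent -3.8700]
Difference = 0.3618 − 0.0204 = 0.3414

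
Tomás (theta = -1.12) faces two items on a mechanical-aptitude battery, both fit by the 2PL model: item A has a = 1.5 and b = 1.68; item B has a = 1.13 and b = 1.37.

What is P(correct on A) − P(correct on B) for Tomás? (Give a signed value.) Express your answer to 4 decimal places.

P(theta) = 1 / (1 + exp(−a(theta − b)))
P_A = 0.0148
P_B = 0.0566
P_A − P_B = -0.0418

-0.0418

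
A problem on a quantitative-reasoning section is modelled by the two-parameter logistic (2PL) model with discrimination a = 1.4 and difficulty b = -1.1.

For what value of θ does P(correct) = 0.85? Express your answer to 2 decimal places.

0.14

P(θ) = 1 / (1 + exp(−a(θ − b)))
logit = ln(0.8500/0.1500) = 1.7346
θ = b + logit/(a) = -1.1 + 1.7346/1.4000 = 0.1390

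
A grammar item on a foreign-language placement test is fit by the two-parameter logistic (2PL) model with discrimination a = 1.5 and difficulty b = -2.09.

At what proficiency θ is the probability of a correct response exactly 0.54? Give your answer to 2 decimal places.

-1.98

P(θ) = 1 / (1 + exp(−a(θ − b)))
logit = ln(0.5400/0.4600) = 0.1603
θ = b + logit/(a) = -2.09 + 0.1603/1.5000 = -1.9831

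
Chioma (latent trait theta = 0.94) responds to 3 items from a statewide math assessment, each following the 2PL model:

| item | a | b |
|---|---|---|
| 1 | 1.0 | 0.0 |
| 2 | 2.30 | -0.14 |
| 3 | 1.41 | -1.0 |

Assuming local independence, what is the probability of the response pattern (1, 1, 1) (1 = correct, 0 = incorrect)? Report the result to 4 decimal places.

P(theta) = 1 / (1 + exp(−a(theta − b)))
P_1 = 1/(1+e^{-0.9400}) = 0.7191
P_2 = 1/(1+e^{-2.4840}) = 0.9230
P_3 = 1/(1+e^{-2.7354}) = 0.9391
L = P_1 × P_2 × P_3 = 0.7191 × 0.9230 × 0.9391 = 0.62331

0.6233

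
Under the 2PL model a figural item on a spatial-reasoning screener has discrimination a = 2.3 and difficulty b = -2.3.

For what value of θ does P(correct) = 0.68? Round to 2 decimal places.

-1.97

P(θ) = 1 / (1 + exp(−a(θ − b)))
logit = ln(0.6800/0.3200) = 0.7538
θ = b + logit/(a) = -2.3 + 0.7538/2.3000 = -1.9723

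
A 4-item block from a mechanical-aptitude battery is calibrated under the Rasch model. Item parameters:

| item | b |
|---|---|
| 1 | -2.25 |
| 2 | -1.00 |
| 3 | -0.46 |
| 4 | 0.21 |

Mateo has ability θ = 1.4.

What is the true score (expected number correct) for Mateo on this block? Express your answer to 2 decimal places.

3.52

P(θ) = 1 / (1 + exp(−(θ − b)))
P_1 = 1/(1+e^{-3.6500}) = 0.9747
P_2 = 1/(1+e^{-2.4000}) = 0.9168
P_3 = 1/(1+e^{-1.8600}) = 0.8653
P_4 = 1/(1+e^{-1.1900}) = 0.7667
E[score] = 0.9747 + 0.9168 + 0.8653 + 0.7667 = 3.5235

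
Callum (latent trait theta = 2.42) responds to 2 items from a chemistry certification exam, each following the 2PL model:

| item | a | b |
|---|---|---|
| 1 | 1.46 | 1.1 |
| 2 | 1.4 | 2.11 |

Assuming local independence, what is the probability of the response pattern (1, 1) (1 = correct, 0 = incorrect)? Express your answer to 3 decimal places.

P(theta) = 1 / (1 + exp(−a(theta − b)))
P_1 = 1/(1+e^{-1.9272}) = 0.8729
P_2 = 1/(1+e^{-0.4340}) = 0.6068
L = P_1 × P_2 = 0.8729 × 0.6068 = 0.52972

0.530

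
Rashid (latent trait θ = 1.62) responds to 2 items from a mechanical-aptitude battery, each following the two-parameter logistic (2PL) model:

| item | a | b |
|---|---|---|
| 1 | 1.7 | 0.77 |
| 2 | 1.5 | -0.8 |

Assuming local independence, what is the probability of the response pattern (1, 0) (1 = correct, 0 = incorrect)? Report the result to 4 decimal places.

P(θ) = 1 / (1 + exp(−a(θ − b)))
P_1 = 1/(1+e^{-1.4450}) = 0.8092
P_2 = 1/(1+e^{-3.6300}) = 0.9742
L = P_1 × (1−P_2) = 0.8092 × 0.0258 = 0.02090

0.0209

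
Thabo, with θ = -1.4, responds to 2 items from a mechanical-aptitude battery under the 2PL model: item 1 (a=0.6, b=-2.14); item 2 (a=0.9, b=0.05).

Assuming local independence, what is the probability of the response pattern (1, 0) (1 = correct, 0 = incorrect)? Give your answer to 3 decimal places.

0.479

P(θ) = 1 / (1 + exp(−a(θ − b)))
P_1 = 1/(1+e^{-0.4440}) = 0.6092
P_2 = 1/(1+e^{1.3050}) = 0.2133
L = P_1 × (1−P_2) = 0.6092 × 0.7867 = 0.47925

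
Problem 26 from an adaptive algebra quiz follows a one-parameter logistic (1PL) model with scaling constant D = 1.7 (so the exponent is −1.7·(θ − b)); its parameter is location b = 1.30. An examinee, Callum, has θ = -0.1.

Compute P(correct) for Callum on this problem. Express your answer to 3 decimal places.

0.085

P(θ) = 1 / (1 + exp(−D·(θ − b)))
Exponent: 1.7 × (-0.1 − 1.30) = -2.3800
1/(1 + e^{2.3800}) = 0.0847
P = 0.0847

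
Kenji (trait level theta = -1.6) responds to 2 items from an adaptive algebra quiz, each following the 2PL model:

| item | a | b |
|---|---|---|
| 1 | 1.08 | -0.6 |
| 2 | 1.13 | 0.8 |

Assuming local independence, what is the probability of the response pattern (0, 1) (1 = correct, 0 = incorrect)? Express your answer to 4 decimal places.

P(theta) = 1 / (1 + exp(−a(theta − b)))
P_1 = 1/(1+e^{1.0800}) = 0.2535
P_2 = 1/(1+e^{2.7120}) = 0.0623
L = (1−P_1) × P_2 = 0.7465 × 0.0623 = 0.04648

0.0465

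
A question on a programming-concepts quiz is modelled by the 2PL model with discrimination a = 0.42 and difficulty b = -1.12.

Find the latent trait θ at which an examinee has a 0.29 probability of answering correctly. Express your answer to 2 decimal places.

P(θ) = 1 / (1 + exp(−a(θ − b)))
logit = ln(0.2900/0.7100) = -0.8954
θ = b + logit/(a) = -1.12 + (-0.8954)/0.4200 = -3.2519

-3.25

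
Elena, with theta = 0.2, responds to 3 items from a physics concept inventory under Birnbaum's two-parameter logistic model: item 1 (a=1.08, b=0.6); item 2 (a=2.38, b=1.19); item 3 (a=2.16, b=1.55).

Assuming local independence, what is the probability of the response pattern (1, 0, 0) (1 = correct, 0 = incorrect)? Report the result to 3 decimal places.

0.341

P(theta) = 1 / (1 + exp(−a(theta − b)))
P_1 = 1/(1+e^{0.4320}) = 0.3936
P_2 = 1/(1+e^{2.3562}) = 0.0866
P_3 = 1/(1+e^{2.9160}) = 0.0514
L = P_1 × (1−P_2) × (1−P_3) = 0.3936 × 0.9134 × 0.9486 = 0.34110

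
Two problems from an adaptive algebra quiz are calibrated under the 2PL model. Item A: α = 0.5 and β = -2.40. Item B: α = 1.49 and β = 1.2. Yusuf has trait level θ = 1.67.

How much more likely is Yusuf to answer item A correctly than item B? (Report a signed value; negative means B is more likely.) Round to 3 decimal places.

0.216

P(θ) = 1 / (1 + exp(−α(θ − β)))
P_A = 0.8844
P_B = 0.6683
P_A − P_B = 0.2162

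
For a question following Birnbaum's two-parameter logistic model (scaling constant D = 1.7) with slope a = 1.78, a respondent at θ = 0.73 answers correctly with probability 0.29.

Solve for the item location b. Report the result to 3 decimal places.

1.026

P(θ) = 1 / (1 + exp(−D·a(θ − b)))
logit(0.29) = ln(0.29/0.71) = -0.8954
b = θ − logit/(1.7·a) = 0.73 − (-0.8954)/3.0260 = 1.0259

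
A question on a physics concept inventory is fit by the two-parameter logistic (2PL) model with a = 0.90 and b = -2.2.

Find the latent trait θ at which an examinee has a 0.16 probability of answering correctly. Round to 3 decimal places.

P(θ) = 1 / (1 + exp(−a(θ − b)))
logit = ln(0.1600/0.8400) = -1.6582
θ = b + logit/(a) = -2.2 + (-1.6582)/0.9000 = -4.0425

-4.042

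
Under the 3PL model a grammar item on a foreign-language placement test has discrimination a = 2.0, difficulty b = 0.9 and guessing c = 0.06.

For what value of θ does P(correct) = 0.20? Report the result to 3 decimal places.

0.029

P(θ) = c + (1 − c) · 1 / (1 + exp(−a(θ − b)))
Remove guessing floor: (0.20 − 0.06)/(1 − 0.06) = 0.1489
logit = ln(0.1489/0.8511) = -1.7430
θ = b + logit/(a) = 0.9 + (-1.7430)/2.0000 = 0.0285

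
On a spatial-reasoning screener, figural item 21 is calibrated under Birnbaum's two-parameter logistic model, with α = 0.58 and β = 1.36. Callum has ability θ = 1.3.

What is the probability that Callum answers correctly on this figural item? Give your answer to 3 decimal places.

P(θ) = 1 / (1 + exp(−α(θ − β)))
Exponent: 0.58 × (1.3 − 1.36) = -0.0348
1/(1 + e^{0.0348}) = 0.4913

0.491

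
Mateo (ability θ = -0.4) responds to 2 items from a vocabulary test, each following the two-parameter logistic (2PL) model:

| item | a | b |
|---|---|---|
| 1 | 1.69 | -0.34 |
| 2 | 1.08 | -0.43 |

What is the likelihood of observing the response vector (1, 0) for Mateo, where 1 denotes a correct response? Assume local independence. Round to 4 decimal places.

P(θ) = 1 / (1 + exp(−a(θ − b)))
P_1 = 1/(1+e^{0.1014}) = 0.4747
P_2 = 1/(1+e^{-0.0324}) = 0.5081
L = P_1 × (1−P_2) = 0.4747 × 0.4919 = 0.23349

0.2335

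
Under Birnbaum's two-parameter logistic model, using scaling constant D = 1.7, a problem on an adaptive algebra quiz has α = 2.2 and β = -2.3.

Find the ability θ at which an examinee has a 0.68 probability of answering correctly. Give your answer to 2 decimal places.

P(θ) = 1 / (1 + exp(−D·α(θ − β)))
logit = ln(0.6800/0.3200) = 0.7538
θ = β + logit/(1.7·α) = -2.3 + 0.7538/3.7400 = -2.0985

-2.10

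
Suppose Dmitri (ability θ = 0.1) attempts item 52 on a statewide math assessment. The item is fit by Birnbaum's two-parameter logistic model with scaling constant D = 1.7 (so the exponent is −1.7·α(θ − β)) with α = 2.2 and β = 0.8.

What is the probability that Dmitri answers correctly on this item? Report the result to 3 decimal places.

0.068

P(θ) = 1 / (1 + exp(−D·α(θ − β)))
Exponent: 1.7 × 2.2 × (0.1 − 0.8) = -2.6180
1/(1 + e^{2.6180}) = 0.0680
P = 0.0680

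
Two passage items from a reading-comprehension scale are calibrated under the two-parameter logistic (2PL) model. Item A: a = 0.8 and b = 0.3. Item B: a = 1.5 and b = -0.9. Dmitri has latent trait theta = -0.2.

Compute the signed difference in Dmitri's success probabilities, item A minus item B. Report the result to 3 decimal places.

P(theta) = 1 / (1 + exp(−a(theta − b)))
P_A = 0.4013
P_B = 0.7408
P_A − P_B = -0.3395

-0.339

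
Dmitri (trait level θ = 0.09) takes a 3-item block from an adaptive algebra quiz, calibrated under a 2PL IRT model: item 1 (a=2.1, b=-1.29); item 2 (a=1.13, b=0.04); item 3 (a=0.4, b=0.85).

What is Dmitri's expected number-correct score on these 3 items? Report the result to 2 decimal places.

1.89

P(θ) = 1 / (1 + exp(−a(θ − b)))
P_1 = 1/(1+e^{-2.8980}) = 0.9477
P_2 = 1/(1+e^{-0.0565}) = 0.5141
P_3 = 1/(1+e^{0.3040}) = 0.4246
E[score] = 0.9477 + 0.5141 + 0.4246 = 1.8864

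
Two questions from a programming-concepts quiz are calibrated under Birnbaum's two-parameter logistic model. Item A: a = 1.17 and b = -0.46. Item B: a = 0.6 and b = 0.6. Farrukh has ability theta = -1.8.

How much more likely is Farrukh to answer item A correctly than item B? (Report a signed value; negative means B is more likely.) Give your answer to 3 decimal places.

P(theta) = 1 / (1 + exp(−a(theta − b)))
P_A = 0.1725
P_B = 0.1915
P_A − P_B = -0.0190

-0.019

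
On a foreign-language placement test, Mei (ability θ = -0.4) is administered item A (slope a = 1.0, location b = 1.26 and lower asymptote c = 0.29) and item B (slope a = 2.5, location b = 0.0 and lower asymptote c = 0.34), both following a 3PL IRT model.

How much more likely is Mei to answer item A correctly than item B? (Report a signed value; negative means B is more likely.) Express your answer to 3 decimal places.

-0.114

P(θ) = c + (1 − c) · 1 / (1 + exp(−a(θ − b)))
P_A = 0.4034
P_B = 0.5175
P_A − P_B = -0.1141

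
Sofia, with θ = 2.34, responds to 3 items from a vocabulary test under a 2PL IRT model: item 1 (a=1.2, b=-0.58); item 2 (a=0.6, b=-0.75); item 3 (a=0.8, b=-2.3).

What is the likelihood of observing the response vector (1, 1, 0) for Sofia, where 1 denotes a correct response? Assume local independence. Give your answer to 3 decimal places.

P(θ) = 1 / (1 + exp(−a(θ − b)))
P_1 = 1/(1+e^{-3.5040}) = 0.9708
P_2 = 1/(1+e^{-1.8540}) = 0.8646
P_3 = 1/(1+e^{-3.7120}) = 0.9762
L = P_1 × P_2 × (1−P_3) = 0.9708 × 0.8646 × 0.0238 = 0.02002

0.020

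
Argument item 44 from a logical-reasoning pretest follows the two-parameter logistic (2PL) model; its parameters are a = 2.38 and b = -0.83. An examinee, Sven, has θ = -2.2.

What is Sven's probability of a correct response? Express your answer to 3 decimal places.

0.037

P(θ) = 1 / (1 + exp(−a(θ − b)))
Exponent: 2.38 × (-2.2 − (-0.83)) = -3.2606
1/(1 + e^{3.2606}) = 0.0369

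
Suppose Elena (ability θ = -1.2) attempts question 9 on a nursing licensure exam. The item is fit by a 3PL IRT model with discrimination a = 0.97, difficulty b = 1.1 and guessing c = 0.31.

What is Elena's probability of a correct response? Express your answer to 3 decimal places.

0.377

P(θ) = c + (1 − c) · 1 / (1 + exp(−a(θ − b)))
Exponent: 0.97 × (-1.2 − 1.1) = -2.2310
1/(1 + e^{2.2310}) = 0.0970
P = 0.31 + 0.69 × 0.0970 = 0.3769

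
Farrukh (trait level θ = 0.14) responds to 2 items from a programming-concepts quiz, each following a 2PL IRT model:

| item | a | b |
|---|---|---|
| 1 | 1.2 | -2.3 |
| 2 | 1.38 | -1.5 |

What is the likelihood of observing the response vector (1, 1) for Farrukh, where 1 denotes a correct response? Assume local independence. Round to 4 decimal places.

P(θ) = 1 / (1 + exp(−a(θ − b)))
P_1 = 1/(1+e^{-2.9280}) = 0.9492
P_2 = 1/(1+e^{-2.2632}) = 0.9058
L = P_1 × P_2 = 0.9492 × 0.9058 = 0.85978

0.8598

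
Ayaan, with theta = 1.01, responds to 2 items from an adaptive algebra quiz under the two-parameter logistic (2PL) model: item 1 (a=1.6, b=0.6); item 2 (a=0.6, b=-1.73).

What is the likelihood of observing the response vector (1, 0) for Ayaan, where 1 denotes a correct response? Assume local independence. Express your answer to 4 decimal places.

0.1066

P(theta) = 1 / (1 + exp(−a(theta − b)))
P_1 = 1/(1+e^{-0.6560}) = 0.6584
P_2 = 1/(1+e^{-1.6440}) = 0.8381
L = P_1 × (1−P_2) = 0.6584 × 0.1619 = 0.10660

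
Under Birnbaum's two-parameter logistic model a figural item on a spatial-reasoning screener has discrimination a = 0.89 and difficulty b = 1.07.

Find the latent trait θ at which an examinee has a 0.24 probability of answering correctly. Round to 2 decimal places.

P(θ) = 1 / (1 + exp(−a(θ − b)))
logit = ln(0.2400/0.7600) = -1.1527
θ = b + logit/(a) = 1.07 + (-1.1527)/0.8900 = -0.2251

-0.23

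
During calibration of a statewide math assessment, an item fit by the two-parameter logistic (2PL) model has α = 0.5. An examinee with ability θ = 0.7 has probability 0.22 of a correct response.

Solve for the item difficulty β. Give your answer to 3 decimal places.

3.231

P(θ) = 1 / (1 + exp(−α(θ − β)))
logit(0.22) = ln(0.22/0.78) = -1.2657
β = θ − logit/(α) = 0.7 − (-1.2657)/0.5000 = 3.2313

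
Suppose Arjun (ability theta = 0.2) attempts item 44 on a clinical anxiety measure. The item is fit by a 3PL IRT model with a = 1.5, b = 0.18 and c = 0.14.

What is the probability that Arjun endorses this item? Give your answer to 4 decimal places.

0.5764

P(theta) = c + (1 − c) · 1 / (1 + exp(−a(theta − b)))
Exponent: 1.5 × (0.2 − 0.18) = 0.0300
1/(1 + e^{-0.0300}) = 0.5075
P = 0.14 + 0.86 × 0.5075 = 0.5764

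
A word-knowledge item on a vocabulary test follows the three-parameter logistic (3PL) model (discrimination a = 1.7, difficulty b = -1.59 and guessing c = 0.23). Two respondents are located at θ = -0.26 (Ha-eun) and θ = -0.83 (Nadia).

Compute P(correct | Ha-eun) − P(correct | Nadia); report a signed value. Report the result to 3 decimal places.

P(θ) = c + (1 − c) · 1 / (1 + exp(−a(θ − b)))
P(Ha-eun) = 0.9273  [exponent 2.2610]
P(Nadia) = 0.8341  [exponent 1.2920]
Difference = 0.9273 − 0.8341 = 0.0933

0.093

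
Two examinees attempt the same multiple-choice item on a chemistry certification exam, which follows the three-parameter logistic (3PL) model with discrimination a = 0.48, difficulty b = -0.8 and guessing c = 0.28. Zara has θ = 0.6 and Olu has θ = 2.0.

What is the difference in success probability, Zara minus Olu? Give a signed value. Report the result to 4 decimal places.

P(θ) = c + (1 − c) · 1 / (1 + exp(−a(θ − b)))
P(Zara) = 0.7566  [exponent 0.6720]
P(Olu) = 0.8511  [exponent 1.3440]
Difference = 0.7566 − 0.8511 = -0.0945

-0.0945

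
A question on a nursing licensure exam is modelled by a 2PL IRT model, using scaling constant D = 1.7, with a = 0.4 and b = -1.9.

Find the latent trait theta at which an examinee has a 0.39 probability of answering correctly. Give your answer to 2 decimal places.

-2.56

P(theta) = 1 / (1 + exp(−D·a(theta − b)))
logit = ln(0.3900/0.6100) = -0.4473
theta = b + logit/(1.7·a) = -1.9 + (-0.4473)/0.6800 = -2.5578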